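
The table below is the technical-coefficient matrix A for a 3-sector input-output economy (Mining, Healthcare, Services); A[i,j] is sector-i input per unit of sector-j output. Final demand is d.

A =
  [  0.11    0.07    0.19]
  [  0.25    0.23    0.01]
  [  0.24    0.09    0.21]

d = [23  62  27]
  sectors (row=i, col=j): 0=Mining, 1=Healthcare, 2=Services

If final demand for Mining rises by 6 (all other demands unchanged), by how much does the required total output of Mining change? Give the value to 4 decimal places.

Form M = I − A:
  [  0.89   -0.07   -0.19]
  [ -0.25    0.77   -0.01]
  [ -0.24   -0.09    0.79]
Leontief inverse L = M⁻¹:
  [  1.2467    0.1486    0.3017]
  [  0.4103    1.3495    0.1158]
  [  0.4255    0.1989    1.3707]
Total output x = L · d:
  x_0 = 1.2467·23 + 0.1486·62 + 0.3017·27 = 46.0339
  x_1 = 0.4103·23 + 1.3495·62 + 0.1158·27 = 96.2334
  x_2 = 0.4255·23 + 0.1989·62 + 1.3707·27 = 59.1255
Δx_0 = L[0,0] · Δd_0 = 1.2467 · 6 = 7.4802

7.4802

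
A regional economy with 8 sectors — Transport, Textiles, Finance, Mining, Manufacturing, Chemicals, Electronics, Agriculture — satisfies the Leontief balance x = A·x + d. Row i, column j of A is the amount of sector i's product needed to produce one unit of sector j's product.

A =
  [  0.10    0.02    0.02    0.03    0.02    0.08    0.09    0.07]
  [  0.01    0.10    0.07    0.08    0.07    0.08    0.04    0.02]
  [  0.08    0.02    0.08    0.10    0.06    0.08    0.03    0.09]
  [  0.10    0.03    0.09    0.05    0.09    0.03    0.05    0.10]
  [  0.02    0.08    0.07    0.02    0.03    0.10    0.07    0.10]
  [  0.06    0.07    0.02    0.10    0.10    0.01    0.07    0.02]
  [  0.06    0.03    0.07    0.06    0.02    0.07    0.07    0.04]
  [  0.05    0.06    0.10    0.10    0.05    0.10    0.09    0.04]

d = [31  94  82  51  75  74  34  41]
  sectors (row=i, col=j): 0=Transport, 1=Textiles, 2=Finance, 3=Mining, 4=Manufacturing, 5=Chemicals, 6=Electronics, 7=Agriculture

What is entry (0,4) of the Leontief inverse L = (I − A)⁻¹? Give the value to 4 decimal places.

L[0,4] = 0.0632

Form M = I − A:
  [  0.90   -0.02   -0.02   -0.03   -0.02   -0.08   -0.09   -0.07]
  [ -0.01    0.90   -0.07   -0.08   -0.07   -0.08   -0.04   -0.02]
  [ -0.08   -0.02    0.92   -0.10   -0.06   -0.08   -0.03   -0.09]
  [ -0.10   -0.03   -0.09    0.95   -0.09   -0.03   -0.05   -0.10]
  [ -0.02   -0.08   -0.07   -0.02    0.97   -0.10   -0.07   -0.10]
  [ -0.06   -0.07   -0.02   -0.10   -0.10    0.99   -0.07   -0.02]
  [ -0.06   -0.03   -0.07   -0.06   -0.02   -0.07    0.93   -0.04]
  [ -0.05   -0.06   -0.10   -0.10   -0.05   -0.10   -0.09    0.96]
Leontief inverse L = M⁻¹:
  [  1.1542    0.0588    0.0696    0.0858    0.0632    0.1348    0.1472    0.1164]
  [  0.0631    1.1506    0.1311    0.1441    0.1261    0.1402    0.0950    0.0759]
  [  0.1505    0.0711    1.1499    0.1732    0.1213    0.1514    0.0999    0.1582]
  [  0.1675    0.0812    0.1603    1.1213    0.1455    0.1072    0.1204    0.1681]
  [  0.0759    0.1316    0.1335    0.0921    1.0863    0.1647    0.1312    0.1524]
  [  0.1126    0.1150    0.0785    0.1533    0.1467    1.0709    0.1257    0.0768]
  [  0.1141    0.0680    0.1219    0.1168    0.0661    0.1232    1.1224    0.0895]
  [  0.1236    0.1160    0.1749    0.1800    0.1170    0.1744    0.1617    1.1108]
Total output x = L · d:
  x_0 = 1.1542·31 + 0.0588·94 + 0.0696·82 + 0.0858·51 + 0.0632·75 + 0.1348·74 + 0.1472·34 + 0.1164·41 = 75.8815
  x_1 = 0.0631·31 + 1.1506·94 + 0.1311·82 + 0.1441·51 + 0.1261·75 + 0.1402·74 + 0.0950·34 + 0.0759·41 = 154.3838
  x_2 = 0.1505·31 + 0.0711·94 + 1.1499·82 + 0.1732·51 + 0.1213·75 + 0.1514·74 + 0.0999·34 + 0.1582·41 = 144.6546
  x_3 = 0.1675·31 + 0.0812·94 + 0.1603·82 + 1.1213·51 + 0.1455·75 + 0.1072·74 + 0.1204·34 + 0.1681·41 = 112.9893
  x_4 = 0.0759·31 + 0.1316·94 + 0.1335·82 + 0.0921·51 + 1.0863·75 + 0.1647·74 + 0.1312·34 + 0.1524·41 = 134.7426
  x_5 = 0.1126·31 + 0.1150·94 + 0.0785·82 + 0.1533·51 + 0.1467·75 + 1.0709·74 + 0.1257·34 + 0.0768·41 = 126.2330
  x_6 = 0.1141·31 + 0.0680·94 + 0.1219·82 + 0.1168·51 + 0.0661·75 + 0.1232·74 + 1.1224·34 + 0.0895·41 = 81.7850
  x_7 = 0.1236·31 + 0.1160·94 + 0.1749·82 + 0.1800·51 + 0.1170·75 + 0.1744·74 + 0.1617·34 + 1.1108·41 = 110.9818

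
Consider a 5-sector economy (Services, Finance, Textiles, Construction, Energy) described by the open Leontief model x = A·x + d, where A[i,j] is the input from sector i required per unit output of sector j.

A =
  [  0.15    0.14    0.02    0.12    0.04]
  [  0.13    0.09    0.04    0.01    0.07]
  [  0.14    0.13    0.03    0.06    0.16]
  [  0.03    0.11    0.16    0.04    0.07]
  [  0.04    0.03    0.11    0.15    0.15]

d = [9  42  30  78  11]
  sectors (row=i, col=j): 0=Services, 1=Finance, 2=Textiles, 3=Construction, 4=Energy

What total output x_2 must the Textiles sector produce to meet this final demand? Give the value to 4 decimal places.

57.4932

Form M = I − A:
  [  0.85   -0.14   -0.02   -0.12   -0.04]
  [ -0.13    0.91   -0.04   -0.01   -0.07]
  [ -0.14   -0.13    0.97   -0.06   -0.16]
  [ -0.03   -0.11   -0.16    0.96   -0.07]
  [ -0.04   -0.03   -0.11   -0.15    0.85]
Leontief inverse L = M⁻¹:
  [  1.2348    0.2258    0.0761    0.1780    0.1057]
  [  0.1964    1.1513    0.0755    0.0605    0.1233]
  [  0.2300    0.2166    1.0953    0.1379    0.2462]
  [  0.1077    0.1832    0.2070    1.0933    0.1492]
  [  0.1138    0.1116    0.1845    0.2213    1.2440]
Total output x = L · d:
  x_0 = 1.2348·9 + 0.2258·42 + 0.0761·30 + 0.1780·78 + 0.1057·11 = 37.9266
  x_1 = 0.1964·9 + 1.1513·42 + 0.0755·30 + 0.0605·78 + 0.1233·11 = 58.4633
  x_2 = 0.2300·9 + 0.2166·42 + 1.0953·30 + 0.1379·78 + 0.2462·11 = 57.4932
  x_3 = 0.1077·9 + 0.1832·42 + 0.2070·30 + 1.0933·78 + 0.1492·11 = 101.7929
  x_4 = 0.1138·9 + 0.1116·42 + 0.1845·30 + 0.2213·78 + 1.2440·11 = 42.1931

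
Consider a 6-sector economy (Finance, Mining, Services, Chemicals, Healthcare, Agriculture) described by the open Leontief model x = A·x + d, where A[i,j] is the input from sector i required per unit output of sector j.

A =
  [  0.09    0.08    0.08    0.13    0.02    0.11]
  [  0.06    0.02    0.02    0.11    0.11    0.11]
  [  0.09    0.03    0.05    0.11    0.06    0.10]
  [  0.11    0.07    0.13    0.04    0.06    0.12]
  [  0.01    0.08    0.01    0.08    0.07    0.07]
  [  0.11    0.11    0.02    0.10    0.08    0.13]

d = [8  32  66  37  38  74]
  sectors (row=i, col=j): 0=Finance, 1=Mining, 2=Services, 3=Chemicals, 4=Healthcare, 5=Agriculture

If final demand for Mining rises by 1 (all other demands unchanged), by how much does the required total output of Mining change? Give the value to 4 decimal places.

Form M = I − A:
  [  0.91   -0.08   -0.08   -0.13   -0.02   -0.11]
  [ -0.06    0.98   -0.02   -0.11   -0.11   -0.11]
  [ -0.09   -0.03    0.95   -0.11   -0.06   -0.10]
  [ -0.11   -0.07   -0.13    0.96   -0.06   -0.12]
  [ -0.01   -0.08   -0.01   -0.08    0.93   -0.07]
  [ -0.11   -0.11   -0.02   -0.10   -0.08    0.87]
Leontief inverse L = M⁻¹:
  [  1.1768    0.1479    0.1382    0.2222    0.0851    0.2209]
  [  0.1255    1.0813    0.0642    0.1825    0.1636    0.1983]
  [  0.1621    0.0913    1.0992    0.1880    0.1140    0.1935]
  [  0.1940    0.1388    0.1813    1.1390    0.1256    0.2301]
  [  0.0566    0.1214    0.0401    0.1330    1.1136    0.1351]
  [  0.1959    0.1846    0.0754    0.1987    0.1509    1.2457]
Total output x = L · d:
  x_0 = 1.1768·8 + 0.1479·32 + 0.1382·66 + 0.2222·37 + 0.0851·38 + 0.2209·74 = 51.0660
  x_1 = 0.1255·8 + 1.0813·32 + 0.0642·66 + 0.1825·37 + 0.1636·38 + 0.1983·74 = 67.4843
  x_2 = 0.1621·8 + 0.0913·32 + 1.0992·66 + 0.1880·37 + 0.1140·38 + 0.1935·74 = 102.3741
  x_3 = 0.1940·8 + 0.1388·32 + 0.1813·66 + 1.1390·37 + 0.1256·38 + 0.2301·74 = 81.9057
  x_4 = 0.0566·8 + 0.1214·32 + 0.0401·66 + 0.1330·37 + 1.1136·38 + 0.1351·74 = 64.2215
  x_5 = 0.1959·8 + 0.1846·32 + 0.0754·66 + 0.1987·37 + 0.1509·38 + 1.2457·74 = 117.7199
Δx_1 = L[1,1] · Δd_1 = 1.0813 · 1 = 1.0813

1.0813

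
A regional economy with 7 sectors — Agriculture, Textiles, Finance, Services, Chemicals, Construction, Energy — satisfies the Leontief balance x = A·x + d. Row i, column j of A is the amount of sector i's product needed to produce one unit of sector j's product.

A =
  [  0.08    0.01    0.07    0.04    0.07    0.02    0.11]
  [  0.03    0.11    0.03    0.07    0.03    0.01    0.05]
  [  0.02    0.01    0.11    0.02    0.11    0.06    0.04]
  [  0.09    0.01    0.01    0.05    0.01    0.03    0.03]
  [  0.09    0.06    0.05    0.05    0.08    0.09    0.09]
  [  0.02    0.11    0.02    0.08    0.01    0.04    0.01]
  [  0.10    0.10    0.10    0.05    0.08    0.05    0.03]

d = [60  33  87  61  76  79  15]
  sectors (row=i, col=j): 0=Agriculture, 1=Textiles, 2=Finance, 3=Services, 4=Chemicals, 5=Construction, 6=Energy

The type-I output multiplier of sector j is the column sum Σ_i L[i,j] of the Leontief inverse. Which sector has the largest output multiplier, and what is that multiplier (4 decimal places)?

Form M = I − A:
  [  0.92   -0.01   -0.07   -0.04   -0.07   -0.02   -0.11]
  [ -0.03    0.89   -0.03   -0.07   -0.03   -0.01   -0.05]
  [ -0.02   -0.01    0.89   -0.02   -0.11   -0.06   -0.04]
  [ -0.09   -0.01   -0.01    0.95   -0.01   -0.03   -0.03]
  [ -0.09   -0.06   -0.05   -0.05    0.92   -0.09   -0.09]
  [ -0.02   -0.11   -0.02   -0.08   -0.01    0.96   -0.01]
  [ -0.10   -0.10   -0.10   -0.05   -0.08   -0.05    0.97]
Leontief inverse L = M⁻¹:
  [  1.1265    0.0456    0.1152    0.0715    0.1152    0.0519    0.1483]
  [  0.0626    1.1421    0.0570    0.0975    0.0569    0.0291    0.0769]
  [  0.0559    0.0439    1.1487    0.0493    0.1509    0.0929    0.0725]
  [  0.1156    0.0269    0.0305    1.0681    0.0299    0.0435    0.0520]
  [  0.1425    0.1104    0.0972    0.0932    1.1271    0.1258    0.1346]
  [  0.0445    0.1376    0.0380    0.1046    0.0276    1.0538    0.0304]
  [  0.1483    0.1446    0.1477    0.0906    0.1292    0.0849    1.0770]
Total output x = L · d:
  x_0 = 1.1265·60 + 0.0456·33 + 0.1152·87 + 0.0715·61 + 0.1152·76 + 0.0519·79 + 0.1483·15 = 98.5565
  x_1 = 0.0626·60 + 1.1421·33 + 0.0570·87 + 0.0975·61 + 0.0569·76 + 0.0291·79 + 0.0769·15 = 60.1306
  x_2 = 0.0559·60 + 0.0439·33 + 1.1487·87 + 0.0493·61 + 0.1509·76 + 0.0929·79 + 0.0725·15 = 127.6413
  x_3 = 0.1156·60 + 0.0269·33 + 0.0305·87 + 1.0681·61 + 0.0299·76 + 0.0435·79 + 0.0520·15 = 82.1161
  x_4 = 0.1425·60 + 0.1104·33 + 0.0972·87 + 0.0932·61 + 1.1271·76 + 0.1258·79 + 0.1346·15 = 123.9510
  x_5 = 0.0445·60 + 0.1376·33 + 0.0380·87 + 0.1046·61 + 0.0276·76 + 1.0538·79 + 0.0304·15 = 102.7025
  x_6 = 0.1483·60 + 0.1446·33 + 0.1477·87 + 0.0906·61 + 0.1292·76 + 0.0849·79 + 1.0770·15 = 64.7318
Output multipliers (column sums of L):
  Agriculture: 1.6957
  Textiles: 1.6510
  Finance: 1.6344
  Services: 1.5748
  Chemicals: 1.6369
  Construction: 1.4819
  Energy: 1.5916

Agriculture (1.6957)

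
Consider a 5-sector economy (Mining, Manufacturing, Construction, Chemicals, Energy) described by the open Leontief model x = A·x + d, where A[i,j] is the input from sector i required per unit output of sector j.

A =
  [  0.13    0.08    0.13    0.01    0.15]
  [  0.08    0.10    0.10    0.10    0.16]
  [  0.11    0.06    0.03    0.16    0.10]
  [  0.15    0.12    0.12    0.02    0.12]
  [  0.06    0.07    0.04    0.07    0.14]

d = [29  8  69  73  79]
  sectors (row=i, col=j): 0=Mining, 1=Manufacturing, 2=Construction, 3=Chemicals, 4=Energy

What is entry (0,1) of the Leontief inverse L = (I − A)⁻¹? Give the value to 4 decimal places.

L[0,1] = 0.1543

Form M = I − A:
  [  0.87   -0.08   -0.13   -0.01   -0.15]
  [ -0.08    0.90   -0.10   -0.10   -0.16]
  [ -0.11   -0.06    0.97   -0.16   -0.10]
  [ -0.15   -0.12   -0.12    0.98   -0.12]
  [ -0.06   -0.07   -0.04   -0.07    0.86]
Leontief inverse L = M⁻¹:
  [  1.2220    0.1543    0.2011    0.0808    0.2765]
  [  0.1823    1.1856    0.1804    0.1735    0.2976]
  [  0.2045    0.1375    1.1079    0.2127    0.2198]
  [  0.2503    0.2016    0.2004    1.0946    0.2572]
  [  0.1300    0.1301    0.0966    0.1188    1.2375]
Total output x = L · d:
  x_0 = 1.2220·29 + 0.1543·8 + 0.2011·69 + 0.0808·73 + 0.2765·79 = 78.2910
  x_1 = 0.1823·29 + 1.1856·8 + 0.1804·69 + 0.1735·73 + 0.2976·79 = 63.3954
  x_2 = 0.2045·29 + 0.1375·8 + 1.1079·69 + 0.2127·73 + 0.2198·79 = 116.3641
  x_3 = 0.2503·29 + 0.2016·8 + 0.2004·69 + 1.0946·73 + 0.2572·79 = 122.9212
  x_4 = 0.1300·29 + 0.1301·8 + 0.0966·69 + 0.1188·73 + 1.2375·79 = 117.9002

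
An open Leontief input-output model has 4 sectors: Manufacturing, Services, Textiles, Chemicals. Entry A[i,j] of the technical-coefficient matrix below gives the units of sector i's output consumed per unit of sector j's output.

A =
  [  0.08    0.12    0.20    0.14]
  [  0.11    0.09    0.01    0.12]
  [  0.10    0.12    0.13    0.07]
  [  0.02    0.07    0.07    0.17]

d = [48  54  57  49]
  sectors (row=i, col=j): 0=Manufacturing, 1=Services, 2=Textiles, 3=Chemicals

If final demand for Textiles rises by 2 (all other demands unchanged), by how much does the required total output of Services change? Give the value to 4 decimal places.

Form M = I − A:
  [  0.92   -0.12   -0.20   -0.14]
  [ -0.11    0.91   -0.01   -0.12]
  [ -0.10   -0.12    0.87   -0.07]
  [ -0.02   -0.07   -0.07    0.83]
Leontief inverse L = M⁻¹:
  [  1.1484    0.2083    0.2863    0.2480]
  [  0.1476    1.1417    0.0628    0.1952]
  [  0.1566    0.1909    1.2001    0.1552]
  [  0.0533    0.1174    0.1134    1.2404]
Total output x = L · d:
  x_0 = 1.1484·48 + 0.2083·54 + 0.2863·57 + 0.2480·49 = 94.8396
  x_1 = 0.1476·48 + 1.1417·54 + 0.0628·57 + 0.1952·49 = 81.8765
  x_2 = 0.1566·48 + 0.1909·54 + 1.2001·57 + 0.1552·49 = 93.8379
  x_3 = 0.0533·48 + 0.1174·54 + 0.1134·57 + 1.2404·49 = 76.1407
Δx_1 = L[1,2] · Δd_2 = 0.0628 · 2 = 0.1255

0.1255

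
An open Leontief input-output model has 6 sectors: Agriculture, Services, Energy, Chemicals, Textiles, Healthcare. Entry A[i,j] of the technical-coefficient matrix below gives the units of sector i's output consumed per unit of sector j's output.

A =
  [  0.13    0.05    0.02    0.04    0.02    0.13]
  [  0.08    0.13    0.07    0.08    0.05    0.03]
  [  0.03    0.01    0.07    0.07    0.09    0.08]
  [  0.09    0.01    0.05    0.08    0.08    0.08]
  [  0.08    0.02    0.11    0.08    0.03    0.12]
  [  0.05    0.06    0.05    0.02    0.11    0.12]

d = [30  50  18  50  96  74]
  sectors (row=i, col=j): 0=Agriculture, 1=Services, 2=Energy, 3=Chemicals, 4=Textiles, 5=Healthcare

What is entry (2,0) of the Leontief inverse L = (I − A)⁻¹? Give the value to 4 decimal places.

L[2,0] = 0.0718

Form M = I − A:
  [  0.87   -0.05   -0.02   -0.04   -0.02   -0.13]
  [ -0.08    0.87   -0.07   -0.08   -0.05   -0.03]
  [ -0.03   -0.01    0.93   -0.07   -0.09   -0.08]
  [ -0.09   -0.01   -0.05    0.92   -0.08   -0.08]
  [ -0.08   -0.02   -0.11   -0.08    0.97   -0.12]
  [ -0.05   -0.06   -0.05   -0.02   -0.11    0.88]
Leontief inverse L = M⁻¹:
  [  1.1836    0.0845    0.0537    0.0726    0.0622    0.1977]
  [  0.1387    1.1689    0.1141    0.1267    0.0949    0.0952]
  [  0.0718    0.0307    1.1077    0.1044    0.1303    0.1396]
  [  0.1415    0.0350    0.0881    1.1167    0.1218    0.1482]
  [  0.1327    0.0490    0.1514    0.1198    1.0821    0.1935]
  [  0.1006    0.0932    0.0947    0.0591    0.1554    1.1896]
Total output x = L · d:
  x_0 = 1.1836·30 + 0.0845·50 + 0.0537·18 + 0.0726·50 + 0.0622·96 + 0.1977·74 = 64.9289
  x_1 = 0.1387·30 + 1.1689·50 + 0.1141·18 + 0.1267·50 + 0.0949·96 + 0.0952·74 = 87.1541
  x_2 = 0.0718·30 + 0.0307·50 + 1.1077·18 + 0.1044·50 + 0.1303·96 + 0.1396·74 = 51.6863
  x_3 = 0.1415·30 + 0.0350·50 + 0.0881·18 + 1.1167·50 + 0.1218·96 + 0.1482·74 = 86.0756
  x_4 = 0.1327·30 + 0.0490·50 + 0.1514·18 + 0.1198·50 + 1.0821·96 + 0.1935·74 = 133.3432
  x_5 = 0.1006·30 + 0.0932·50 + 0.0947·18 + 0.0591·50 + 0.1554·96 + 1.1896·74 = 115.2833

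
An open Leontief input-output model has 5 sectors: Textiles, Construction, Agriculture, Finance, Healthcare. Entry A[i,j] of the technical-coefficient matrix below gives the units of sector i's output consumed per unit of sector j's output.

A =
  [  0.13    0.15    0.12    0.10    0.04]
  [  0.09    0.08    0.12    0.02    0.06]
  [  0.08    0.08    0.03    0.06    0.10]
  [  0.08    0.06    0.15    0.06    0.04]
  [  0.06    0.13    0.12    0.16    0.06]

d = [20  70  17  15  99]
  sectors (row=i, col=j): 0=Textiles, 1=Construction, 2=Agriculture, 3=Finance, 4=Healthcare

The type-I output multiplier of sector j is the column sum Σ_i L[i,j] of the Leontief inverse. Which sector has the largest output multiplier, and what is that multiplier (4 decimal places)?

Form M = I − A:
  [  0.87   -0.15   -0.12   -0.10   -0.04]
  [ -0.09    0.92   -0.12   -0.02   -0.06]
  [ -0.08   -0.08    0.97   -0.06   -0.10]
  [ -0.08   -0.06   -0.15    0.94   -0.04]
  [ -0.06   -0.13   -0.12   -0.16    0.94]
Leontief inverse L = M⁻¹:
  [  1.2164    0.2418    0.2180    0.1650    0.0974]
  [  0.1488    1.1461    0.1835    0.0693    0.1020]
  [  0.1357    0.1443    1.0996    0.1110    0.1367]
  [  0.1406    0.1259    0.2149    1.1095    0.0841]
  [  0.1395    0.2138    0.2163    0.2231    1.1159]
Total output x = L · d:
  x_0 = 1.2164·20 + 0.2418·70 + 0.2180·17 + 0.1650·15 + 0.0974·99 = 57.0778
  x_1 = 0.1488·20 + 1.1461·70 + 0.1835·17 + 0.0693·15 + 0.1020·99 = 97.4582
  x_2 = 0.1357·20 + 0.1443·70 + 1.0996·17 + 0.1110·15 + 0.1367·99 = 46.7039
  x_3 = 0.1406·20 + 0.1259·70 + 0.2149·17 + 1.1095·15 + 0.0841·99 = 40.2441
  x_4 = 0.1395·20 + 0.2138·70 + 0.2163·17 + 0.2231·15 + 1.1159·99 = 135.2529
Output multipliers (column sums of L):
  Textiles: 1.7810
  Construction: 1.8718
  Agriculture: 1.9323
  Finance: 1.6779
  Healthcare: 1.5361

Agriculture (1.9323)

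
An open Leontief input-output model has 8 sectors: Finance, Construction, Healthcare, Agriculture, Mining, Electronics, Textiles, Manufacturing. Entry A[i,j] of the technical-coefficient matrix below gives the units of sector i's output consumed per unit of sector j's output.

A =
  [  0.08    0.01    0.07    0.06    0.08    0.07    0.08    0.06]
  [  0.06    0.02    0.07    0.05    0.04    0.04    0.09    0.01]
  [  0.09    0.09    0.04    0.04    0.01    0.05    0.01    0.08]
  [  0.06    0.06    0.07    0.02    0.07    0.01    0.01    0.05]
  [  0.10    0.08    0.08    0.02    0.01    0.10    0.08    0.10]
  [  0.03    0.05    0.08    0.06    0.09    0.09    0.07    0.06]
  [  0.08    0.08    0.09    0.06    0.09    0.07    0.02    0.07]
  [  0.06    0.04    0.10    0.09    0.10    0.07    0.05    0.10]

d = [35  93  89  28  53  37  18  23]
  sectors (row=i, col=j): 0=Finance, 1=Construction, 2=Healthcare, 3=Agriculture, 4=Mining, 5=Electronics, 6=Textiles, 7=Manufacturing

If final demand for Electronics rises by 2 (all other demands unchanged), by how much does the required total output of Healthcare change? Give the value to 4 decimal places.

0.1980

Form M = I − A:
  [  0.92   -0.01   -0.07   -0.06   -0.08   -0.07   -0.08   -0.06]
  [ -0.06    0.98   -0.07   -0.05   -0.04   -0.04   -0.09   -0.01]
  [ -0.09   -0.09    0.96   -0.04   -0.01   -0.05   -0.01   -0.08]
  [ -0.06   -0.06   -0.07    0.98   -0.07   -0.01   -0.01   -0.05]
  [ -0.10   -0.08   -0.08   -0.02    0.99   -0.10   -0.08   -0.10]
  [ -0.03   -0.05   -0.08   -0.06   -0.09    0.91   -0.07   -0.06]
  [ -0.08   -0.08   -0.09   -0.06   -0.09   -0.07    0.98   -0.07]
  [ -0.06   -0.04   -0.10   -0.09   -0.10   -0.07   -0.05    0.90]
Leontief inverse L = M⁻¹:
  [  1.1529    0.0668    0.1464    0.1114    0.1429    0.1368    0.1310    0.1320]
  [  0.1140    1.0623    0.1244    0.0865    0.0849    0.0868    0.1252    0.0602]
  [  0.1444    0.1273    1.0996    0.0829    0.0609    0.0990    0.0543    0.1310]
  [  0.1106    0.0960    0.1199    1.0543    0.1076    0.0538    0.0474    0.0969]
  [  0.1775    0.1378    0.1650    0.0820    1.0836    0.1730    0.1394    0.1754]
  [  0.1035    0.1094    0.1582    0.1120    0.1521    1.1579    0.1231    0.1321]
  [  0.1575    0.1378    0.1704    0.1146    0.1534    0.1397    1.0787    0.1438]
  [  0.1456    0.1069    0.1896    0.1501    0.1716    0.1464    0.1101    1.1846]
Total output x = L · d:
  x_0 = 1.1529·35 + 0.0668·93 + 0.1464·89 + 0.1114·28 + 0.1429·53 + 0.1368·37 + 0.1310·18 + 0.1320·23 = 80.7407
  x_1 = 0.1140·35 + 1.0623·93 + 0.1244·89 + 0.0865·28 + 0.0849·53 + 0.0868·37 + 0.1252·18 + 0.0602·23 = 127.6292
  x_2 = 0.1444·35 + 0.1273·93 + 1.0996·89 + 0.0829·28 + 0.0609·53 + 0.0990·37 + 0.0543·18 + 0.1310·23 = 127.9598
  x_3 = 0.1106·35 + 0.0960·93 + 0.1199·89 + 1.0543·28 + 0.1076·53 + 0.0538·37 + 0.0474·18 + 0.0969·23 = 63.7728
  x_4 = 0.1775·35 + 0.1378·93 + 0.1650·89 + 0.0820·28 + 1.0836·53 + 0.1730·37 + 0.1394·18 + 0.1754·23 = 106.3805
  x_5 = 0.1035·35 + 0.1094·93 + 0.1582·89 + 0.1120·28 + 0.1521·53 + 1.1579·37 + 0.1231·18 + 0.1321·23 = 87.1682
  x_6 = 0.1575·35 + 0.1378·93 + 0.1704·89 + 0.1146·28 + 0.1534·53 + 0.1397·37 + 1.0787·18 + 0.1438·23 = 72.7322
  x_7 = 0.1456·35 + 0.1069·93 + 0.1896·89 + 0.1501·28 + 0.1716·53 + 0.1464·37 + 0.1101·18 + 1.1846·23 = 79.8462
Δx_2 = L[2,5] · Δd_5 = 0.0990 · 2 = 0.1980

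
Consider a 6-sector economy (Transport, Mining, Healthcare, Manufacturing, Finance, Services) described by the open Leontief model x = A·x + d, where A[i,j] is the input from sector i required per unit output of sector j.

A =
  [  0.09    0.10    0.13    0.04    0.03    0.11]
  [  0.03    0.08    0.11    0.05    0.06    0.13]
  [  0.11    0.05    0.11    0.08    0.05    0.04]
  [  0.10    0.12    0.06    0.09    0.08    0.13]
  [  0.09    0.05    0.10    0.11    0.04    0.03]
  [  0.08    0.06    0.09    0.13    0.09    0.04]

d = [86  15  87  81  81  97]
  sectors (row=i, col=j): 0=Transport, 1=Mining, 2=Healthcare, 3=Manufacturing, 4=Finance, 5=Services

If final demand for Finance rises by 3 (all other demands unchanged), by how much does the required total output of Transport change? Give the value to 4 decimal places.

0.2593

Form M = I − A:
  [  0.91   -0.10   -0.13   -0.04   -0.03   -0.11]
  [ -0.03    0.92   -0.11   -0.05   -0.06   -0.13]
  [ -0.11   -0.05    0.89   -0.08   -0.05   -0.04]
  [ -0.10   -0.12   -0.06    0.91   -0.08   -0.13]
  [ -0.09   -0.05   -0.10   -0.11    0.96   -0.03]
  [ -0.08   -0.06   -0.09   -0.13   -0.09    0.96]
Leontief inverse L = M⁻¹:
  [  1.1700    0.1718    0.2285    0.1179    0.0864    0.1855]
  [  0.1040    1.1445    0.1978    0.1266    0.1140    0.1959]
  [  0.1841    0.1167    1.1969    0.1473    0.0980    0.1098]
  [  0.1918    0.2071    0.1724    1.1834    0.1473    0.2221]
  [  0.1613    0.1158    0.1819    0.1751    1.0873    0.0994]
  [  0.1624    0.1357    0.1840    0.2082    0.1454    1.1191]
Total output x = L · d:
  x_0 = 1.1700·86 + 0.1718·15 + 0.2285·87 + 0.1179·81 + 0.0864·81 + 0.1855·97 = 157.6257
  x_1 = 0.1040·86 + 1.1445·15 + 0.1978·87 + 0.1266·81 + 0.1140·81 + 0.1959·97 = 81.8110
  x_2 = 0.1841·86 + 0.1167·15 + 1.1969·87 + 0.1473·81 + 0.0980·81 + 0.1098·97 = 152.2233
  x_3 = 0.1918·86 + 0.2071·15 + 0.1724·87 + 1.1834·81 + 0.1473·81 + 0.2221·97 = 163.9301
  x_4 = 0.1613·86 + 0.1158·15 + 0.1819·87 + 0.1751·81 + 1.0873·81 + 0.0994·97 = 143.3411
  x_5 = 0.1624·86 + 0.1357·15 + 0.1840·87 + 0.2082·81 + 0.1454·81 + 1.1191·97 = 169.1984
Δx_0 = L[0,4] · Δd_4 = 0.0864 · 3 = 0.2593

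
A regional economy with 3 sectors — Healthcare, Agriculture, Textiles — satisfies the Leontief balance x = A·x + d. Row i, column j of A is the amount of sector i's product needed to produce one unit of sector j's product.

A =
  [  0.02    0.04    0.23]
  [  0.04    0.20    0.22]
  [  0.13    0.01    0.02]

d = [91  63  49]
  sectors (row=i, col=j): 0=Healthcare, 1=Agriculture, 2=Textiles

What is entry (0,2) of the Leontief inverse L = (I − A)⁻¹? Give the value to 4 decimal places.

L[0,2] = 0.2607

Form M = I − A:
  [  0.98   -0.04   -0.23]
  [ -0.04    0.80   -0.22]
  [ -0.13   -0.01    0.98]
Leontief inverse L = M⁻¹:
  [  1.0573    0.0561    0.2607]
  [  0.0917    1.2584    0.3040]
  [  0.1412    0.0203    1.0581]
Total output x = L · d:
  x_0 = 1.0573·91 + 0.0561·63 + 0.2607·49 = 112.5250
  x_1 = 0.0917·91 + 1.2584·63 + 0.3040·49 = 102.5188
  x_2 = 0.1412·91 + 0.0203·63 + 1.0581·49 = 65.9729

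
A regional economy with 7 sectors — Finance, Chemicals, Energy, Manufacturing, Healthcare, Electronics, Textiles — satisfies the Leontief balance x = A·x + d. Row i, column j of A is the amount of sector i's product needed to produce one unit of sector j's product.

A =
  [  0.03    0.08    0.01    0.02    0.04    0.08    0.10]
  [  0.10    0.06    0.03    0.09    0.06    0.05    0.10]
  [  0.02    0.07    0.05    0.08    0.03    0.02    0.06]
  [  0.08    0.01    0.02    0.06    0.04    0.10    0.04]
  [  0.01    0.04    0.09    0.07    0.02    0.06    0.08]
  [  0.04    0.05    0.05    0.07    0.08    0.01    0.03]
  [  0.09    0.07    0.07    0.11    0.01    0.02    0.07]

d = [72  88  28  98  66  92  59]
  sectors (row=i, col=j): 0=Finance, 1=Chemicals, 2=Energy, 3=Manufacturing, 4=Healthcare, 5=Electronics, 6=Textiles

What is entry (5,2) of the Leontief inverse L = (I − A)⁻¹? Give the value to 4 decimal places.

L[5,2] = 0.0745

Form M = I − A:
  [  0.97   -0.08   -0.01   -0.02   -0.04   -0.08   -0.10]
  [ -0.10    0.94   -0.03   -0.09   -0.06   -0.05   -0.10]
  [ -0.02   -0.07    0.95   -0.08   -0.03   -0.02   -0.06]
  [ -0.08   -0.01   -0.02    0.94   -0.04   -0.10   -0.04]
  [ -0.01   -0.04   -0.09   -0.07    0.98   -0.06   -0.08]
  [ -0.04   -0.05   -0.05   -0.07   -0.08    0.99   -0.03]
  [ -0.09   -0.07   -0.07   -0.11   -0.01   -0.02    0.93]
Leontief inverse L = M⁻¹:
  [  1.0670    0.1133    0.0383    0.0660    0.0645    0.1061    0.1412]
  [  0.1462    1.1030    0.0643    0.1460    0.0905    0.0922    0.1555]
  [  0.0536    0.0977    1.0733    0.1205    0.0509    0.0482    0.0966]
  [  0.1083    0.0393    0.0438    1.0968    0.0641    0.1278    0.0755]
  [  0.0446    0.0715    0.1172    0.1157    1.0432    0.0869    0.1176]
  [  0.0685    0.0771    0.0745    0.1079    0.0997    1.0393    0.0672]
  [  0.1331    0.1084    0.0974    0.1597    0.0378    0.0592    1.1196]
Total output x = L · d:
  x_0 = 1.0670·72 + 0.1133·88 + 0.0383·28 + 0.0660·98 + 0.0645·66 + 0.1061·92 + 0.1412·59 = 116.6827
  x_1 = 0.1462·72 + 1.1030·88 + 0.0643·28 + 0.1460·98 + 0.0905·66 + 0.0922·92 + 0.1555·59 = 147.3313
  x_2 = 0.0536·72 + 0.0977·88 + 1.0733·28 + 0.1205·98 + 0.0509·66 + 0.0482·92 + 0.0966·59 = 67.8087
  x_3 = 0.1083·72 + 0.0393·88 + 0.0438·28 + 1.0968·98 + 0.0641·66 + 0.1278·92 + 0.0755·59 = 140.4191
  x_4 = 0.0446·72 + 0.0715·88 + 0.1172·28 + 0.1157·98 + 1.0432·66 + 0.0869·92 + 0.1176·59 = 107.9026
  x_5 = 0.0685·72 + 0.0771·88 + 0.0745·28 + 0.1079·98 + 0.0997·66 + 1.0393·92 + 0.0672·59 = 130.5363
  x_6 = 0.1331·72 + 0.1084·88 + 0.0974·28 + 0.1597·98 + 0.0378·66 + 0.0592·92 + 1.1196·59 = 111.5023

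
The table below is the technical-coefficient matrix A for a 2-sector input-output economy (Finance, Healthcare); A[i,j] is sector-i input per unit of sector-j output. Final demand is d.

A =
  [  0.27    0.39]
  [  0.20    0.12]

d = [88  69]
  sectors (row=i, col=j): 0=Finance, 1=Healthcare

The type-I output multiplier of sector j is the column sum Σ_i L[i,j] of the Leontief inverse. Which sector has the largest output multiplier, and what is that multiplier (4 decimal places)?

Healthcare (1.9844)

Form M = I − A:
  [  0.73   -0.39]
  [ -0.20    0.88]
Leontief inverse L = M⁻¹:
  [  1.5592    0.6910]
  [  0.3544    1.2934]
Total output x = L · d:
  x_0 = 1.5592·88 + 0.6910·69 = 184.8866
  x_1 = 0.3544·88 + 1.2934·69 = 120.4288
Output multipliers (column sums of L):
  Finance: 1.9135
  Healthcare: 1.9844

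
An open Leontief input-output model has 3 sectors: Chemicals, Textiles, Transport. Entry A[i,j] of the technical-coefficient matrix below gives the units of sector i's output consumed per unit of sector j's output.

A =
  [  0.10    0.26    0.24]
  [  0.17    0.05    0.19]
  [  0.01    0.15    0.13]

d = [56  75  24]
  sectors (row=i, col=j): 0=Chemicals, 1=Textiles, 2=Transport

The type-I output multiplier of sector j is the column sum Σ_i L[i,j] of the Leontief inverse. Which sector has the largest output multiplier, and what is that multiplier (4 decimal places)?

Transport (1.9378)

Form M = I − A:
  [  0.90   -0.26   -0.24]
  [ -0.17    0.95   -0.19]
  [ -0.01   -0.15    0.87]
Leontief inverse L = M⁻¹:
  [  1.1895    0.3908    0.4135]
  [  0.2233    1.1636    0.3157]
  [  0.0522    0.2051    1.2086]
Total output x = L · d:
  x_0 = 1.1895·56 + 0.3908·75 + 0.4135·24 = 105.8514
  x_1 = 0.2233·56 + 1.1636·75 + 0.3157·24 = 107.3515
  x_2 = 0.0522·56 + 0.2051·75 + 1.2086·24 = 47.3118
Output multipliers (column sums of L):
  Chemicals: 1.4650
  Textiles: 1.7596
  Transport: 1.9378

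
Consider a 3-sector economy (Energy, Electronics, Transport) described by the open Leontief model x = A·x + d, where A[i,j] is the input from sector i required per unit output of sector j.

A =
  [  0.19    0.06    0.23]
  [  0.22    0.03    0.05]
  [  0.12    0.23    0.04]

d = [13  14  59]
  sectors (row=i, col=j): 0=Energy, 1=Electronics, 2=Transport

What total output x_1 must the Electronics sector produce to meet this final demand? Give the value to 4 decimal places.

26.9619

Form M = I − A:
  [  0.81   -0.06   -0.23]
  [ -0.22    0.97   -0.05]
  [ -0.12   -0.23    0.96]
Leontief inverse L = M⁻¹:
  [  1.3261    0.1593    0.3260]
  [  0.3132    1.0814    0.1314]
  [  0.2408    0.2790    1.1139]
Total output x = L · d:
  x_0 = 1.3261·13 + 0.1593·14 + 0.3260·59 = 38.7057
  x_1 = 0.3132·13 + 1.0814·14 + 0.1314·59 = 26.9619
  x_2 = 0.2408·13 + 0.2790·14 + 1.1139·59 = 72.7562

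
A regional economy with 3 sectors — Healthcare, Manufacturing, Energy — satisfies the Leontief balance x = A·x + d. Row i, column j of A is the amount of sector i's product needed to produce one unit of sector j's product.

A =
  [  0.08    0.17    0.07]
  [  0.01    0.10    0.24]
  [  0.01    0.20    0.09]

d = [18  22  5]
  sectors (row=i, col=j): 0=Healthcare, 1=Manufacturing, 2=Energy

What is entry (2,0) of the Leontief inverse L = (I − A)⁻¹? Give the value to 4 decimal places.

Form M = I − A:
  [  0.92   -0.17   -0.07]
  [ -0.01    0.90   -0.24]
  [ -0.01   -0.20    0.91]
Leontief inverse L = M⁻¹:
  [  1.0911    0.2388    0.1469]
  [  0.0163    1.1838    0.3135]
  [  0.0156    0.2628    1.1694]
Total output x = L · d:
  x_0 = 1.0911·18 + 0.2388·22 + 0.1469·5 = 25.6277
  x_1 = 0.0163·18 + 1.1838·22 + 0.3135·5 = 27.9050
  x_2 = 0.0156·18 + 0.2628·22 + 1.1694·5 = 11.9091

L[2,0] = 0.0156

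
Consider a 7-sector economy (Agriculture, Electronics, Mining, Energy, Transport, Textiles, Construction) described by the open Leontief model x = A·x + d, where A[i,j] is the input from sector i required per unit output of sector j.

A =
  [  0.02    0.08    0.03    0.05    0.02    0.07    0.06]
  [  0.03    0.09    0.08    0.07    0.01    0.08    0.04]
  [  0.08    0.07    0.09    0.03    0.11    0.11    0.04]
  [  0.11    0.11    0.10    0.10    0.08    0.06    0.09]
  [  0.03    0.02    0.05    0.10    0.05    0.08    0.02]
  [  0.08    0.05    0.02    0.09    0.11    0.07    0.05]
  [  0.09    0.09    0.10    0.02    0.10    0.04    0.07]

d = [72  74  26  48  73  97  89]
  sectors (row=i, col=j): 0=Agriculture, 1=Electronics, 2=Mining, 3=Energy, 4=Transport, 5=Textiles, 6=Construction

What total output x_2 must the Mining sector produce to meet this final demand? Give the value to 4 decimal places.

92.6190

Form M = I − A:
  [  0.98   -0.08   -0.03   -0.05   -0.02   -0.07   -0.06]
  [ -0.03    0.91   -0.08   -0.07   -0.01   -0.08   -0.04]
  [ -0.08   -0.07    0.91   -0.03   -0.11   -0.11   -0.04]
  [ -0.11   -0.11   -0.10    0.90   -0.08   -0.06   -0.09]
  [ -0.03   -0.02   -0.05   -0.10    0.95   -0.08   -0.02]
  [ -0.08   -0.05   -0.02   -0.09   -0.11    0.93   -0.05]
  [ -0.09   -0.09   -0.10   -0.02   -0.10   -0.04    0.93]
Leontief inverse L = M⁻¹:
  [  1.0604    0.1268    0.0724    0.0917    0.0629    0.1146    0.0934]
  [  0.0800    1.1476    0.1322    0.1207    0.0636    0.1371    0.0806]
  [  0.1370    0.1346    1.1490    0.0961    0.1758    0.1829    0.0870]
  [  0.1845    0.1997    0.1822    1.1790    0.1598    0.1490    0.1539]
  [  0.0760    0.0689    0.0945    0.1491    1.0994    0.1295    0.0570]
  [  0.1330    0.1113    0.0755    0.1524    0.1667    1.1321    0.0958]
  [  0.1429    0.1543    0.1607    0.0788    0.1600    0.1098    1.1150]
Total output x = L · d:
  x_0 = 1.0604·72 + 0.1268·74 + 0.0724·26 + 0.0917·48 + 0.0629·73 + 0.1146·97 + 0.0934·89 = 116.0292
  x_1 = 0.0800·72 + 1.1476·74 + 0.1322·26 + 0.1207·48 + 0.0636·73 + 0.1371·97 + 0.0806·89 = 125.0255
  x_2 = 0.1370·72 + 0.1346·74 + 1.1490·26 + 0.0961·48 + 0.1758·73 + 0.1829·97 + 0.0870·89 = 92.6190
  x_3 = 0.1845·72 + 0.1997·74 + 0.1822·26 + 1.1790·48 + 0.1598·73 + 0.1490·97 + 0.1539·89 = 129.2119
  x_4 = 0.0760·72 + 0.0689·74 + 0.0945·26 + 0.1491·48 + 1.0994·73 + 0.1295·97 + 0.0570·89 = 118.0695
  x_5 = 0.1330·72 + 0.1113·74 + 0.0755·26 + 0.1524·48 + 0.1667·73 + 1.1321·97 + 0.0958·89 = 157.5964
  x_6 = 0.1429·72 + 0.1543·74 + 0.1607·26 + 0.0788·48 + 0.1600·73 + 0.1098·97 + 1.1150·89 = 151.2386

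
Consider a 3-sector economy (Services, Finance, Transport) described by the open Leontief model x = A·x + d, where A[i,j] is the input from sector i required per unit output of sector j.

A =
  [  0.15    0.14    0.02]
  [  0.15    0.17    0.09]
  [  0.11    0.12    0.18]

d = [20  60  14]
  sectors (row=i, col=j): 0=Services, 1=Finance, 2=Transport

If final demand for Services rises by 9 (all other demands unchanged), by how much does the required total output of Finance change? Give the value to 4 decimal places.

Form M = I − A:
  [  0.85   -0.14   -0.02]
  [ -0.15    0.83   -0.09]
  [ -0.11   -0.12    0.82]
Leontief inverse L = M⁻¹:
  [  1.2211    0.2137    0.0532]
  [  0.2423    1.2666    0.1449]
  [  0.1993    0.2140    1.2479]
Total output x = L · d:
  x_0 = 1.2211·20 + 0.2137·60 + 0.0532·14 = 37.9861
  x_1 = 0.2423·20 + 1.2666·60 + 0.1449·14 = 82.8730
  x_2 = 0.1993·20 + 0.2140·60 + 1.2479·14 = 34.2966
Δx_1 = L[1,0] · Δd_0 = 0.2423 · 9 = 2.1805

2.1805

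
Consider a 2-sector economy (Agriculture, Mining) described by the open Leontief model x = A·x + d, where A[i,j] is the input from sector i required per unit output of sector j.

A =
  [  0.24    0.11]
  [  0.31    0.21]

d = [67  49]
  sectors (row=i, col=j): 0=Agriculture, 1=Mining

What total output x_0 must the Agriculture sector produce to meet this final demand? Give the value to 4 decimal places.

Form M = I − A:
  [  0.76   -0.11]
  [ -0.31    0.79]
Leontief inverse L = M⁻¹:
  [  1.3950    0.1942]
  [  0.5474    1.3420]
Total output x = L · d:
  x_0 = 1.3950·67 + 0.1942·49 = 102.9843
  x_1 = 0.5474·67 + 1.3420·49 = 102.4369

102.9843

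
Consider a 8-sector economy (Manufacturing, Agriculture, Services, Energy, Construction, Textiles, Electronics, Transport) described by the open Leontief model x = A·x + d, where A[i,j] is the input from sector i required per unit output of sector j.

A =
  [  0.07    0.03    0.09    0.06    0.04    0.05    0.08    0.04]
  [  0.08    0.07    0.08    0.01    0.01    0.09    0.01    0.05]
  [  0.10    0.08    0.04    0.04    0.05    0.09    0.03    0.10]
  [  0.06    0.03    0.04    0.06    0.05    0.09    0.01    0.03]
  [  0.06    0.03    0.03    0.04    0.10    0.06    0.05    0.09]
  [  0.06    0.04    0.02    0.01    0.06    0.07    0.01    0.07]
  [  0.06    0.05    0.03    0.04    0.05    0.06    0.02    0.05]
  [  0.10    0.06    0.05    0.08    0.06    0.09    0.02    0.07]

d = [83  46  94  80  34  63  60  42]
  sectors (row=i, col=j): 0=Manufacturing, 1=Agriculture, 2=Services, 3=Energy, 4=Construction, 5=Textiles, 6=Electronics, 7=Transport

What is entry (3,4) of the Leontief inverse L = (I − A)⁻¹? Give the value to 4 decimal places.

L[3,4] = 0.0852

Form M = I − A:
  [  0.93   -0.03   -0.09   -0.06   -0.04   -0.05   -0.08   -0.04]
  [ -0.08    0.93   -0.08   -0.01   -0.01   -0.09   -0.01   -0.05]
  [ -0.10   -0.08    0.96   -0.04   -0.05   -0.09   -0.03   -0.10]
  [ -0.06   -0.03   -0.04    0.94   -0.05   -0.09   -0.01   -0.03]
  [ -0.06   -0.03   -0.03   -0.04    0.90   -0.06   -0.05   -0.09]
  [ -0.06   -0.04   -0.02   -0.01   -0.06    0.93   -0.01   -0.07]
  [ -0.06   -0.05   -0.03   -0.04   -0.05   -0.06    0.98   -0.05]
  [ -0.10   -0.06   -0.05   -0.08   -0.06   -0.09   -0.02    0.93]
Leontief inverse L = M⁻¹:
  [  1.1303    0.0695    0.1286    0.0953    0.0827    0.1101    0.1051    0.0912]
  [  0.1347    1.1064    0.1168    0.0383    0.0446    0.1435    0.0320    0.0959]
  [  0.1704    0.1251    1.0879    0.0804    0.0984    0.1598    0.0592    0.1584]
  [  0.1067    0.0594    0.0704    1.0866    0.0852    0.1377    0.0297    0.0706]
  [  0.1201    0.0677    0.0682    0.0768    1.1470    0.1197    0.0760    0.1427]
  [  0.1051    0.0684    0.0498    0.0359    0.0934    1.1143    0.0295    0.1092]
  [  0.1068    0.0799    0.0615    0.0669    0.0836    0.1070    1.0397    0.0897]
  [  0.1688    0.1034    0.0965    0.1204    0.1092    0.1594    0.0492    1.1276]
Total output x = L · d:
  x_0 = 1.1303·83 + 0.0695·46 + 0.1286·94 + 0.0953·80 + 0.0827·34 + 0.1101·63 + 0.1051·60 + 0.0912·42 = 136.6089
  x_1 = 0.1347·83 + 1.1064·46 + 0.1168·94 + 0.0383·80 + 0.0446·34 + 0.1435·63 + 0.0320·60 + 0.0959·42 = 92.6271
  x_2 = 0.1704·83 + 0.1251·46 + 1.0879·94 + 0.0804·80 + 0.0984·34 + 0.1598·63 + 0.0592·60 + 0.1584·42 = 152.2144
  x_3 = 0.1067·83 + 0.0594·46 + 0.0704·94 + 1.0866·80 + 0.0852·34 + 0.1377·63 + 0.0297·60 + 0.0706·42 = 121.4526
  x_4 = 0.1201·83 + 0.0677·46 + 0.0682·94 + 0.0768·80 + 1.1470·34 + 0.1197·63 + 0.0760·60 + 0.1427·42 = 82.7308
  x_5 = 0.1051·83 + 0.0684·46 + 0.0498·94 + 0.0359·80 + 0.0934·34 + 1.1143·63 + 0.0295·60 + 0.1092·42 = 99.1671
  x_6 = 0.1068·83 + 0.0799·46 + 0.0615·94 + 0.0669·80 + 0.0836·34 + 0.1070·63 + 1.0397·60 + 0.0897·42 = 99.4035
  x_7 = 0.1688·83 + 0.1034·46 + 0.0965·94 + 0.1204·80 + 0.1092·34 + 0.1594·63 + 0.0492·60 + 1.1276·42 = 101.5295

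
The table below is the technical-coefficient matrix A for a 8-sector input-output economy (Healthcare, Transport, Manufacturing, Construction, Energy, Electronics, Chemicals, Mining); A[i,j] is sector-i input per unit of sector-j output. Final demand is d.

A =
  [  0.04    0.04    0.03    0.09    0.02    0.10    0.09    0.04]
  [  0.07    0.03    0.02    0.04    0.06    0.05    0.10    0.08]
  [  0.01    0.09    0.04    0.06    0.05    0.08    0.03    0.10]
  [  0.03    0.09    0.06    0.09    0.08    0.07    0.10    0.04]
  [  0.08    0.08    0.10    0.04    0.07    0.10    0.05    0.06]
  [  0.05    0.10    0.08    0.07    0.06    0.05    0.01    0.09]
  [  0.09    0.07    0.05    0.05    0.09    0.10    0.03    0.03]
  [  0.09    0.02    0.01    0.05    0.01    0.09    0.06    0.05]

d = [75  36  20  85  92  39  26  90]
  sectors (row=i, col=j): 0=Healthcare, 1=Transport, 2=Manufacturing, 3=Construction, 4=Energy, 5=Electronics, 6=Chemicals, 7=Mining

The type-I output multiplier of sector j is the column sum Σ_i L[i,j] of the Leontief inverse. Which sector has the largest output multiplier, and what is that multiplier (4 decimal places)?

Electronics (2.2349)

Form M = I − A:
  [  0.96   -0.04   -0.03   -0.09   -0.02   -0.10   -0.09   -0.04]
  [ -0.07    0.97   -0.02   -0.04   -0.06   -0.05   -0.10   -0.08]
  [ -0.01   -0.09    0.96   -0.06   -0.05   -0.08   -0.03   -0.10]
  [ -0.03   -0.09   -0.06    0.91   -0.08   -0.07   -0.10   -0.04]
  [ -0.08   -0.08   -0.10   -0.04    0.93   -0.10   -0.05   -0.06]
  [ -0.05   -0.10   -0.08   -0.07   -0.06    0.95   -0.01   -0.09]
  [ -0.09   -0.07   -0.05   -0.05   -0.09   -0.10    0.97   -0.03]
  [ -0.09   -0.02   -0.01   -0.05   -0.01   -0.09   -0.06    0.95]
Leontief inverse L = M⁻¹:
  [  1.0911    0.1009    0.0752    0.1463    0.0720    0.1685    0.1403    0.0934]
  [  0.1244    1.0856    0.0629    0.0937    0.1079    0.1219    0.1499    0.1303]
  [  0.0637    0.1459    1.0822    0.1128    0.0978    0.1476    0.0823    0.1564]
  [  0.0952    0.1643    0.1166    1.1566    0.1456    0.1566    0.1644    0.1080]
  [  0.1433    0.1539    0.1552    0.1088    1.1305    0.1878    0.1136    0.1327]
  [  0.1060    0.1616    0.1255    0.1297    0.1117    1.1261    0.0706    0.1527]
  [  0.1467    0.1367    0.1021    0.1123    0.1450    0.1782    1.0885    0.0936]
  [  0.1325    0.0682    0.0459    0.0984    0.0494    0.1482    0.1026    1.0933]
Total output x = L · d:
  x_0 = 1.0911·75 + 0.1009·36 + 0.0752·20 + 0.1463·85 + 0.0720·92 + 0.1685·39 + 0.1403·26 + 0.0934·90 = 124.6535
  x_1 = 0.1244·75 + 1.0856·36 + 0.0629·20 + 0.0937·85 + 0.1079·92 + 0.1219·39 + 0.1499·26 + 0.1303·90 = 87.9408
  x_2 = 0.0637·75 + 0.1459·36 + 1.0822·20 + 0.1128·85 + 0.0978·92 + 0.1476·39 + 0.0823·26 + 0.1564·90 = 72.2352
  x_3 = 0.0952·75 + 0.1643·36 + 0.1166·20 + 1.1566·85 + 0.1456·92 + 0.1566·39 + 0.1644·26 + 0.1080·90 = 147.1967
  x_4 = 0.1433·75 + 0.1539·36 + 0.1552·20 + 0.1088·85 + 1.1305·92 + 0.1878·39 + 0.1136·26 + 0.1327·90 = 154.8784
  x_5 = 0.1060·75 + 0.1616·36 + 0.1255·20 + 0.1297·85 + 0.1117·92 + 1.1261·39 + 0.0706·26 + 0.1527·90 = 97.0775
  x_6 = 0.1467·75 + 0.1367·36 + 0.1021·20 + 0.1123·85 + 0.1450·92 + 0.1782·39 + 1.0885·26 + 0.0936·90 = 84.5208
  x_7 = 0.1325·75 + 0.0682·36 + 0.0459·20 + 0.0984·85 + 0.0494·92 + 0.1482·39 + 0.1026·26 + 1.0933·90 = 133.0703
Output multipliers (column sums of L):
  Healthcare: 1.9028
  Transport: 2.0172
  Manufacturing: 1.7656
  Construction: 1.9586
  Energy: 1.8601
  Electronics: 2.2349
  Chemicals: 1.9121
  Mining: 1.9605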